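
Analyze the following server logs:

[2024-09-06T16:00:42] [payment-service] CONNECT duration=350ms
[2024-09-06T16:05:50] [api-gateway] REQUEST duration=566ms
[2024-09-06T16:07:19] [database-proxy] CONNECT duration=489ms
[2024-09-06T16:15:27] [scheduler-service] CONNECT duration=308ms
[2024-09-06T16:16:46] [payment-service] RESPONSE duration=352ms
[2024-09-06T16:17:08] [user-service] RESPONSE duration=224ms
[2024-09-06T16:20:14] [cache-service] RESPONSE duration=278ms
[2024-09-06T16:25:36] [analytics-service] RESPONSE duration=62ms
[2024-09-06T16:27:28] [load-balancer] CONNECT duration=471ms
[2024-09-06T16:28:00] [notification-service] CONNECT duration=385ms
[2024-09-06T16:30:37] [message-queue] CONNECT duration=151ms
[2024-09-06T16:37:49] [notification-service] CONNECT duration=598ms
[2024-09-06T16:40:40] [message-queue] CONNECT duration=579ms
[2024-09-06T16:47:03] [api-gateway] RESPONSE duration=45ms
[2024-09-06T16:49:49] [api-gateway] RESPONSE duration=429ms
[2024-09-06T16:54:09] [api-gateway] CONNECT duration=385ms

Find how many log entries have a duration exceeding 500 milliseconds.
3

To count timeouts:

1. Threshold: 500ms
2. Extract duration from each log entry
3. Count entries where duration > 500
4. Timeout count: 3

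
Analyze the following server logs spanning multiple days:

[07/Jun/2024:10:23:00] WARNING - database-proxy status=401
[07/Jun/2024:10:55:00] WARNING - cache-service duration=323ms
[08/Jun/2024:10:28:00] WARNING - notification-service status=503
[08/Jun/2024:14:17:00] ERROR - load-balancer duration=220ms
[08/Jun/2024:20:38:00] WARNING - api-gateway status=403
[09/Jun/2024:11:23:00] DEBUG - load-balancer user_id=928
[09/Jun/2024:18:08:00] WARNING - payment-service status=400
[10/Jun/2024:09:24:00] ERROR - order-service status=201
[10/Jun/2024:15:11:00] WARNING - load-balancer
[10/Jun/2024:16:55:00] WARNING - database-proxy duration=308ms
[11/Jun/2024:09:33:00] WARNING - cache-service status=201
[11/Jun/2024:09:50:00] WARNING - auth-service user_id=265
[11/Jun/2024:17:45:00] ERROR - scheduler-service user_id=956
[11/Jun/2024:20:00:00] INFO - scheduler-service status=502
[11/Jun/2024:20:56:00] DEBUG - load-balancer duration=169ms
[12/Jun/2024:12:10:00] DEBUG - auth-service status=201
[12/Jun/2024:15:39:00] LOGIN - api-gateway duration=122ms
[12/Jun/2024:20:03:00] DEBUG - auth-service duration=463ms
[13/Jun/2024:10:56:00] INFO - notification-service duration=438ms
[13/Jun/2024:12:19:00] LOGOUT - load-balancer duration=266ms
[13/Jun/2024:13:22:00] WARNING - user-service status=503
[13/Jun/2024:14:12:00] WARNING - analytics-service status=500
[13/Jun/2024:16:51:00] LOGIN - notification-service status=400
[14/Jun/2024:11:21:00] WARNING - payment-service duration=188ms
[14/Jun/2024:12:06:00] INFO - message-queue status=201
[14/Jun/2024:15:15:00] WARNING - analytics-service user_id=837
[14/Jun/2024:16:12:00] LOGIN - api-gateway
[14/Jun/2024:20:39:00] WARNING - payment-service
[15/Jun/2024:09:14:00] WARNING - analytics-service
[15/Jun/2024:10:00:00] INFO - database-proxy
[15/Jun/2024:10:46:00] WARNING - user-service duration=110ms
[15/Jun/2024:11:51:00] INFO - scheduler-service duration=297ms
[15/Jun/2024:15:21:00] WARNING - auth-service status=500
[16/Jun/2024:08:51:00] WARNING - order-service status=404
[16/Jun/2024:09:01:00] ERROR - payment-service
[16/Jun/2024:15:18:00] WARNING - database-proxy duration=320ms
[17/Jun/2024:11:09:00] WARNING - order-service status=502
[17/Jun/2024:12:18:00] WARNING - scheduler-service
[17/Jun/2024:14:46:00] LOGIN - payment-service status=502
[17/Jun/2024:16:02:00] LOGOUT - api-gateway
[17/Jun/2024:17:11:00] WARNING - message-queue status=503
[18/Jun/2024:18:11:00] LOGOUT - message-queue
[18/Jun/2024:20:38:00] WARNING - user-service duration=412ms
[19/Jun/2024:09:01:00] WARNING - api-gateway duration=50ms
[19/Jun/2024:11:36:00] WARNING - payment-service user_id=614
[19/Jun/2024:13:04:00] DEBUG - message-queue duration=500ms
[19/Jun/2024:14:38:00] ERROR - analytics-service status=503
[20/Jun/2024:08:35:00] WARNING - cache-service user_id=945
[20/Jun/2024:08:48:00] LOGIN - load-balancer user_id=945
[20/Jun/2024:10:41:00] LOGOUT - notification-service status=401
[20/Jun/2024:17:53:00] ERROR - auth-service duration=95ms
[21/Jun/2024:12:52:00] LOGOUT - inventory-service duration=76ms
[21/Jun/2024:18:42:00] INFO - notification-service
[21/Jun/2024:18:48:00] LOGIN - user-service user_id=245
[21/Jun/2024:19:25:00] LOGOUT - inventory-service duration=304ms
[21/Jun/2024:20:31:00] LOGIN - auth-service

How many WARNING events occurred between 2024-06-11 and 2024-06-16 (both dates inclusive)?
12

To filter by date range:

1. Date range: 2024-06-11 through 2024-06-16, both dates inclusive
2. Filter for WARNING events whose date falls in this range
3. Count matching events: 12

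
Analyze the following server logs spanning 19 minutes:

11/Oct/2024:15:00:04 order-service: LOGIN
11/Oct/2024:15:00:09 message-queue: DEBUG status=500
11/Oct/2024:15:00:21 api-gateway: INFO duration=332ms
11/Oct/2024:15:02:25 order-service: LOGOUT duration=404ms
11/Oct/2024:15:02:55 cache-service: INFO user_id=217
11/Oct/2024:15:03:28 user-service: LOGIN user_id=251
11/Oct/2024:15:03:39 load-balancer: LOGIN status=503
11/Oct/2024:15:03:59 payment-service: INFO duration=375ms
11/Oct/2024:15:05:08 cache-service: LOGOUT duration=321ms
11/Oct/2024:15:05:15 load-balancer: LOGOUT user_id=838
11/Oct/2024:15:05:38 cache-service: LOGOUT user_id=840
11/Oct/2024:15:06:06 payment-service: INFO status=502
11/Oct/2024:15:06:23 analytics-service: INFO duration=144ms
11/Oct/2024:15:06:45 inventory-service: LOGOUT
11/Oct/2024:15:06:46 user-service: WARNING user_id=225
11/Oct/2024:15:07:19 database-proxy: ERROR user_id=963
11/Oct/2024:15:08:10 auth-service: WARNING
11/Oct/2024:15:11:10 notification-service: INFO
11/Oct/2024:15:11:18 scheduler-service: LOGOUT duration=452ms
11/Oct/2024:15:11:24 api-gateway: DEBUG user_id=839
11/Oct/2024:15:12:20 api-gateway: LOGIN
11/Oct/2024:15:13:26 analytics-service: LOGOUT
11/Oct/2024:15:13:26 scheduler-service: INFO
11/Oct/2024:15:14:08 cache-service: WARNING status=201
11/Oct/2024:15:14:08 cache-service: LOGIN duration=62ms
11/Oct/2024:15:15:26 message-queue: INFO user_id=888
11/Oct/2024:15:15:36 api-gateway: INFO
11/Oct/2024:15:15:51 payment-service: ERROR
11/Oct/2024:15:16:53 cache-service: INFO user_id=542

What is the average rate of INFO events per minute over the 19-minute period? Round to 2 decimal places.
0.53

To calculate the rate:

1. Count total INFO events: 10
2. Total time period: 19 minutes
3. Rate = 10 / 19 = 0.53 events per minute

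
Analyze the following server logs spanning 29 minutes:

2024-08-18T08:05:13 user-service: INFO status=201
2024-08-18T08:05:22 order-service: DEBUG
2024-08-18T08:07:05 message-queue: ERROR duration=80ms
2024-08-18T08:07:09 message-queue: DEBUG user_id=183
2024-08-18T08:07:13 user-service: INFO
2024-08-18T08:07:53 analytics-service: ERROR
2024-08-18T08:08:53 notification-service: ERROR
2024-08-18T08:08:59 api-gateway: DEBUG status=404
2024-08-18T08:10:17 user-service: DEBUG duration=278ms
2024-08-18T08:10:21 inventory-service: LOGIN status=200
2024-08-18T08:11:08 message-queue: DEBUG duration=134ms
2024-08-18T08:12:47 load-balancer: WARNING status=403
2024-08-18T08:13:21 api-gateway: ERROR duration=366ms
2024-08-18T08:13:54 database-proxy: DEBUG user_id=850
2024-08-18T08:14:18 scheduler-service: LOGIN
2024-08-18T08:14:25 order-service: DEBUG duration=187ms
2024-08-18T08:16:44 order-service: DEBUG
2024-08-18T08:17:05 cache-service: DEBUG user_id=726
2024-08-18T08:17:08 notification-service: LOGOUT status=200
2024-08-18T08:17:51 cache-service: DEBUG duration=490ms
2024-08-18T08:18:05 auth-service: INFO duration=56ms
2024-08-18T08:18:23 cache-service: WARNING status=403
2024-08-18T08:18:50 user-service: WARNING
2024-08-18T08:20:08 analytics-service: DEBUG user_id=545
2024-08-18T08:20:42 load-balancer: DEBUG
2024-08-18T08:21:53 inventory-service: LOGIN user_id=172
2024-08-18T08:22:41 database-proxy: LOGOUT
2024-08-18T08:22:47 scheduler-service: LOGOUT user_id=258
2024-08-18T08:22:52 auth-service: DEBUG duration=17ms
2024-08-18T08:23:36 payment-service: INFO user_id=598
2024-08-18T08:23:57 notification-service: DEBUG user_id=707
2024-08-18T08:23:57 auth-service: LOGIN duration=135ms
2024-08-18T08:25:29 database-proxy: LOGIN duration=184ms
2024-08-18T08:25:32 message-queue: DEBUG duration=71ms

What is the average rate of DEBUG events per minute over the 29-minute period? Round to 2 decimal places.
0.52

To calculate the rate:

1. Count total DEBUG events: 15
2. Total time period: 29 minutes
3. Rate = 15 / 29 = 0.52 events per minute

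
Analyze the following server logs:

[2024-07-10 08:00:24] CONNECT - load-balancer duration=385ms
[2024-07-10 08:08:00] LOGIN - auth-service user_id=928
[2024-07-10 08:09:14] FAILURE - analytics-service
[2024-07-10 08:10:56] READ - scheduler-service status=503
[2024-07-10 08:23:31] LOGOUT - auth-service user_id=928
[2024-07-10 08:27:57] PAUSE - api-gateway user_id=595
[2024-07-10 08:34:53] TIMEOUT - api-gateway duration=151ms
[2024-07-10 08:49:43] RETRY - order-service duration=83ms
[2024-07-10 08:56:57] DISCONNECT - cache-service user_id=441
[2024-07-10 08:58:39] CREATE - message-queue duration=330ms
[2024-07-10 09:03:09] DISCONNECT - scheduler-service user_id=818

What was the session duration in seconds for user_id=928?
931

To calculate session duration:

1. Find LOGIN event for user_id=928: 2024-07-10 08:08:00
2. Find LOGOUT event for user_id=928: 2024-07-10 08:23:31
3. Session duration: 2024-07-10 08:23:31 - 2024-07-10 08:08:00 = 931 seconds (15 minutes)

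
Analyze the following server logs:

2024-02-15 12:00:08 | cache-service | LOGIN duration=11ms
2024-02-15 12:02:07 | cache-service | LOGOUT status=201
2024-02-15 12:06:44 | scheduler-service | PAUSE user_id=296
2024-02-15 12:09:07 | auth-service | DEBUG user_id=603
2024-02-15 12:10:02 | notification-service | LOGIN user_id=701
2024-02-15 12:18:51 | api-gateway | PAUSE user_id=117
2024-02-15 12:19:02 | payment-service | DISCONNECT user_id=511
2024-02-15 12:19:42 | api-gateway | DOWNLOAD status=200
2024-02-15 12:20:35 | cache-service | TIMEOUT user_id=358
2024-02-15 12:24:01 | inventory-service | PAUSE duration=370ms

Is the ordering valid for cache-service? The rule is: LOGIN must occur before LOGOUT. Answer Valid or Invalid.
Valid

To validate ordering:

1. Required order: LOGIN → LOGOUT
2. Rule: LOGIN must occur before LOGOUT
3. Check actual order of events for cache-service
4. Result: Valid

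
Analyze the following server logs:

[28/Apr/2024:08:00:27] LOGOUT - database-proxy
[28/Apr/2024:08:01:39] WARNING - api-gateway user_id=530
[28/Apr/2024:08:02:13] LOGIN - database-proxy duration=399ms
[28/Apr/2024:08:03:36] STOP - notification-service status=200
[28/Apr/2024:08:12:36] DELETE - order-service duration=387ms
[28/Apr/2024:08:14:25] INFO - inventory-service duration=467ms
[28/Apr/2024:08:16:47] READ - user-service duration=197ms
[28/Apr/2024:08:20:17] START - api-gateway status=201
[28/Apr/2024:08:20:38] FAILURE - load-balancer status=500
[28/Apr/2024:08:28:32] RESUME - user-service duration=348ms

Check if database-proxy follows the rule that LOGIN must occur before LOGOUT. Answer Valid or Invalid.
Invalid

To validate ordering:

1. Required order: LOGIN → LOGOUT
2. Rule: LOGIN must occur before LOGOUT
3. Check actual order of events for database-proxy
4. Result: Invalid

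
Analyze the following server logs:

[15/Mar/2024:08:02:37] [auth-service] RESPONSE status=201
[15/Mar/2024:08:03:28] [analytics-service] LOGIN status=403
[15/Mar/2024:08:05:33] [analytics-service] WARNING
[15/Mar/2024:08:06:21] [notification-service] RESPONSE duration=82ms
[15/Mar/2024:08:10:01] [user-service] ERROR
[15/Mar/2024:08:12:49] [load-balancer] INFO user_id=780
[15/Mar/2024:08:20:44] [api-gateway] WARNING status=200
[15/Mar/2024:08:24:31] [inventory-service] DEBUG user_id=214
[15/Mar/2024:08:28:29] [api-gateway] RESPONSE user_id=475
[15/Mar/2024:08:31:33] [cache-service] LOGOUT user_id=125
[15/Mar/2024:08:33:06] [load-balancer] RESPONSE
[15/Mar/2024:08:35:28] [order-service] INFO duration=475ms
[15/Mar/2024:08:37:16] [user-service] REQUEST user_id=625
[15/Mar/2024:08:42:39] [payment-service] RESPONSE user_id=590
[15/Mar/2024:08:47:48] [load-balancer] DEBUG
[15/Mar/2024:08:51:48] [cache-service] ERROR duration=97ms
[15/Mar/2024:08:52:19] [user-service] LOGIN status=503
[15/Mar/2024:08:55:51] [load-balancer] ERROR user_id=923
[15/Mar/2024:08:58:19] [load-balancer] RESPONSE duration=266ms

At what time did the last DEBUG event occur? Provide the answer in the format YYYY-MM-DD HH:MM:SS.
2024-03-15 08:47:48

To find the last event:

1. Filter for all DEBUG events
2. Sort by timestamp
3. Select the last one
4. Timestamp: 2024-03-15 08:47:48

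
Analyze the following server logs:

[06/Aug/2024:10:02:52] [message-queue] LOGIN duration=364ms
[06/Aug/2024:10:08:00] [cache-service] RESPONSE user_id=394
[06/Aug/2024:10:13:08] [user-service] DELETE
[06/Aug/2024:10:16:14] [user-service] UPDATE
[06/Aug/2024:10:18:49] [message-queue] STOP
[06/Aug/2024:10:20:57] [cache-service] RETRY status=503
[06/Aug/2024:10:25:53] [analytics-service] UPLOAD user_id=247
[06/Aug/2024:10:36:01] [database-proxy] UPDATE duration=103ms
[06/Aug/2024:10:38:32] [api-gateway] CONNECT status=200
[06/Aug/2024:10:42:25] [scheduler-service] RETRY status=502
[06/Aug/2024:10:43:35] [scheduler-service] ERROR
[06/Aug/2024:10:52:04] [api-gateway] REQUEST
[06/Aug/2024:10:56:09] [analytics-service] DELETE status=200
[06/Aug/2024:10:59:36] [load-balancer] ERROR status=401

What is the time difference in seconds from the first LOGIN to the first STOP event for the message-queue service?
957

To find the time between events:

1. Locate the first LOGIN event for message-queue: 06/Aug/2024:10:02:52
2. Locate the first STOP event for message-queue: 06/Aug/2024:10:18:49
3. Calculate the difference: 06/Aug/2024:10:18:49 - 06/Aug/2024:10:02:52 = 957 seconds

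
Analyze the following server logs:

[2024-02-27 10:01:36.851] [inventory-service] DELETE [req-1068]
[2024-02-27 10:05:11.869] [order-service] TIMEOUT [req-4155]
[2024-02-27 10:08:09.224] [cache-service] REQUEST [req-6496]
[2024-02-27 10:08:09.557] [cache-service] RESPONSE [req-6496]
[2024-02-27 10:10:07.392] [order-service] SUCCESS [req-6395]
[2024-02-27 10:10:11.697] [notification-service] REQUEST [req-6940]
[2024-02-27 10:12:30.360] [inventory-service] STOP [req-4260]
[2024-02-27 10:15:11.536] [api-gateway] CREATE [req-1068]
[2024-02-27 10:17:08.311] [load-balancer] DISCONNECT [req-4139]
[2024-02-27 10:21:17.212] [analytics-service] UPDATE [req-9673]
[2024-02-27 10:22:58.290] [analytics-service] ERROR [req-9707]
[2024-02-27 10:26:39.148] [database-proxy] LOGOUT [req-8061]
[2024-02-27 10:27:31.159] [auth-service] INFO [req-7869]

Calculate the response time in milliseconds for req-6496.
333

To calculate latency:

1. Find REQUEST with id req-6496: 2024-02-27 10:08:09.224
2. Find RESPONSE with id req-6496: 2024-02-27 10:08:09.557
3. Latency: 2024-02-27 10:08:09.557 - 2024-02-27 10:08:09.224 = 333ms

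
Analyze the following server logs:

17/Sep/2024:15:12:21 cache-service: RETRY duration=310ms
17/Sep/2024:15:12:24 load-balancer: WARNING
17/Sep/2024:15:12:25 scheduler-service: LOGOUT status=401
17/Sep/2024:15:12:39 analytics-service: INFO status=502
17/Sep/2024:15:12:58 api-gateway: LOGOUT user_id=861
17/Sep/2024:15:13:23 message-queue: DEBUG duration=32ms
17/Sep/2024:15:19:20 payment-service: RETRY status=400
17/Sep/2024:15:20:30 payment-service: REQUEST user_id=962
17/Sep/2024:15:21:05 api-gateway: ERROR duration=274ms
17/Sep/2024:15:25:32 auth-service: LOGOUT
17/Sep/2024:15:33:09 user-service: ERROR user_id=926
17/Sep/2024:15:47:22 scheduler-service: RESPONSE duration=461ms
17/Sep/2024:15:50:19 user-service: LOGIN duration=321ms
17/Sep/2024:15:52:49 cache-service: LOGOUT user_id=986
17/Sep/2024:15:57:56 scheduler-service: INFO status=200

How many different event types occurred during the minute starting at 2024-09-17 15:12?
4

To count unique event types:

1. Filter events in the minute starting at 2024-09-17 15:12
2. Extract event types from matching entries
3. Count unique types: 4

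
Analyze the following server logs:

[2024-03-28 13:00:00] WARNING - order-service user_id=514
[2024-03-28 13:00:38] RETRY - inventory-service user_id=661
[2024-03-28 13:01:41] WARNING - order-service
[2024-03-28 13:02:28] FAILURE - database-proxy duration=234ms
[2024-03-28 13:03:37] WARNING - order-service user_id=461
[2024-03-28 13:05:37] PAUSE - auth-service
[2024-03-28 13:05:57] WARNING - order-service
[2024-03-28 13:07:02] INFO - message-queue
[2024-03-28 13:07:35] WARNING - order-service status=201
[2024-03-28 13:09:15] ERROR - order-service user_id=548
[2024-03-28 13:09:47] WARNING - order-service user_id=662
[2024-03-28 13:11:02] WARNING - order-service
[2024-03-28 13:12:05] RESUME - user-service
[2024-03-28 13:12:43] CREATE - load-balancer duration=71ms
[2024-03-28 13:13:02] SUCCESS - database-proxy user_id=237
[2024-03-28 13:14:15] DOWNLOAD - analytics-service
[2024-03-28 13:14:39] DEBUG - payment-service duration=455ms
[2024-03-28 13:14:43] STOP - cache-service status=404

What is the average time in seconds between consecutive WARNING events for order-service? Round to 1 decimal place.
110.3

To calculate average interval:

1. Find all WARNING events for order-service in order
2. Calculate time gaps between consecutive events
3. Compute mean of gaps: 662 / 6 = 110.3 seconds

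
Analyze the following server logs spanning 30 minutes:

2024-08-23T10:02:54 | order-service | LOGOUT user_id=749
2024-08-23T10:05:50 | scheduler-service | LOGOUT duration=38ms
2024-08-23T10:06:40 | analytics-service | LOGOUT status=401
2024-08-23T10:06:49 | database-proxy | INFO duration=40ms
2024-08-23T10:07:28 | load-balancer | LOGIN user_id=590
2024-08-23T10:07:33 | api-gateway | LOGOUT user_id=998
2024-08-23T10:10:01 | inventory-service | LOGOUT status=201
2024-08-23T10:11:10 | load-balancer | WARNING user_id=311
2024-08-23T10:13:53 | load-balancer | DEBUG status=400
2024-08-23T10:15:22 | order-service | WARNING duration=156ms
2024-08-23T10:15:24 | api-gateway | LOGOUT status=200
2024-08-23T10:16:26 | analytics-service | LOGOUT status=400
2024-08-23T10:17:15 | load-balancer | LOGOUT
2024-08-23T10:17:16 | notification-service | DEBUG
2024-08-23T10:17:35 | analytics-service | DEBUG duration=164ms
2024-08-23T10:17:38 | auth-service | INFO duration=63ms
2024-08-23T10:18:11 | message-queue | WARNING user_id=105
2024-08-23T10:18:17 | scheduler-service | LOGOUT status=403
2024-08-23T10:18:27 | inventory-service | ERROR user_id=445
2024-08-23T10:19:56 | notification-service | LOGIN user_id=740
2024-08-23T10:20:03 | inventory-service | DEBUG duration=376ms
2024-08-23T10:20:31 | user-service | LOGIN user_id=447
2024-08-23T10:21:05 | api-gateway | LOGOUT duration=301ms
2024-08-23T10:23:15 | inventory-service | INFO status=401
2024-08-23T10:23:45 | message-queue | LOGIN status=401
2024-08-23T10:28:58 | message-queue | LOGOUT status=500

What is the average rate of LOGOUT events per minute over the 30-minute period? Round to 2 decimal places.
0.37

To calculate the rate:

1. Count total LOGOUT events: 11
2. Total time period: 30 minutes
3. Rate = 11 / 30 = 0.37 events per minute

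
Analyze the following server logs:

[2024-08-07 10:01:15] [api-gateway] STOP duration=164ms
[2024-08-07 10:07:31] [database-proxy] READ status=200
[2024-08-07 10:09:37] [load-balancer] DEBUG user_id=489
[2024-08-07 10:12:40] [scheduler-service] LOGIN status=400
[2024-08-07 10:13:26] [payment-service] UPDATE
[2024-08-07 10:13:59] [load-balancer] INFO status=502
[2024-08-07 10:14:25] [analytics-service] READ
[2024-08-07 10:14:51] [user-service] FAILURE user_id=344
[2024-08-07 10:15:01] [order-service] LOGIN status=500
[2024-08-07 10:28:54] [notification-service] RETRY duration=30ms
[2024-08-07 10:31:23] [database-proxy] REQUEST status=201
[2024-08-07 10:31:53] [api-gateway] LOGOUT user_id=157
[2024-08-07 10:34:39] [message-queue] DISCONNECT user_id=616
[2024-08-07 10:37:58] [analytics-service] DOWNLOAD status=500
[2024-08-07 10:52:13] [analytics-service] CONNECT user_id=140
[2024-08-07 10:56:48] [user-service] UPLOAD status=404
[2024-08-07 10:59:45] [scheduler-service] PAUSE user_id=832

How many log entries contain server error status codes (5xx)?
3

To find matching entries:

1. Pattern to match: server error status codes (5xx)
2. Scan each log entry for the pattern
3. Count matches: 3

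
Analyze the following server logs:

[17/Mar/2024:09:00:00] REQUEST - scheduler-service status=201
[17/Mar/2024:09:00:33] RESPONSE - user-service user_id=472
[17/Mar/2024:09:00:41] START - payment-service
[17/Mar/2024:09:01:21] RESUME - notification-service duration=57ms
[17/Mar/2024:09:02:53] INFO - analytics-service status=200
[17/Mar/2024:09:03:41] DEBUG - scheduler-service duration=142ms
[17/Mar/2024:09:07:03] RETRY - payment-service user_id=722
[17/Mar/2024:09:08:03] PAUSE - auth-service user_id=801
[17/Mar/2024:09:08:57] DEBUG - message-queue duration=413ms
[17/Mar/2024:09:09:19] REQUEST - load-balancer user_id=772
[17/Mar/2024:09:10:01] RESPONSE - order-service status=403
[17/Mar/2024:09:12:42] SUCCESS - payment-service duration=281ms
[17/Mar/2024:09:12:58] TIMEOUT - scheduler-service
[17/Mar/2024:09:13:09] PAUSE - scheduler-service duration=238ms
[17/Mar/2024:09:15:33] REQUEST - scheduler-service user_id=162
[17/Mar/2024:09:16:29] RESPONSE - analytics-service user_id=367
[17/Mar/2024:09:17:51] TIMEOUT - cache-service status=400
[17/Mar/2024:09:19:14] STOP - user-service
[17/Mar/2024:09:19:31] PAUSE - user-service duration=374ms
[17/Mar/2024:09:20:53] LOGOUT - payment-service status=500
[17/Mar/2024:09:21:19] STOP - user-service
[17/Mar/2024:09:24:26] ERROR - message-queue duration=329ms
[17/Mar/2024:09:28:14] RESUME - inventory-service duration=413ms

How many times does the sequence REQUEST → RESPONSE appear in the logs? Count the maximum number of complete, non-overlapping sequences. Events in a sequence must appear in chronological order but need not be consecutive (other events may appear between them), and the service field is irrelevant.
3

To count sequences:

1. Look for pattern: REQUEST → RESPONSE
2. Greedily scan the log in chronological order, matching each sequence element in turn (ignoring service)
3. Each time the full pattern completes, increment the count and restart matching from the next event
4. Complete non-overlapping sequences found: 3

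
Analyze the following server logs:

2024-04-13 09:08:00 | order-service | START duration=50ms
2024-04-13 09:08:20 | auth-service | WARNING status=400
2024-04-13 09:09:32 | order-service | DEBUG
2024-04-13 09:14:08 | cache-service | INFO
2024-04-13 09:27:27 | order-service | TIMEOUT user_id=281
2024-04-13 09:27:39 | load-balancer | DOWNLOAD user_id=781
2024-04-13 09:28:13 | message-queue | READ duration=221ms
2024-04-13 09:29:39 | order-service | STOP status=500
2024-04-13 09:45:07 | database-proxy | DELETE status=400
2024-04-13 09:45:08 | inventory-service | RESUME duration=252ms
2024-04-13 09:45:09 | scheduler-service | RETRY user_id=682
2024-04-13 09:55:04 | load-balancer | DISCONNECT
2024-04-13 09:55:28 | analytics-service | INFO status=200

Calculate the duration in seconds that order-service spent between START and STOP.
1299

To calculate state duration:

1. Find START event for order-service: 2024-04-13 09:08:00
2. Find STOP event for order-service: 2024-04-13 09:29:39
3. Calculate duration: 2024-04-13 09:29:39 - 2024-04-13 09:08:00 = 1299 seconds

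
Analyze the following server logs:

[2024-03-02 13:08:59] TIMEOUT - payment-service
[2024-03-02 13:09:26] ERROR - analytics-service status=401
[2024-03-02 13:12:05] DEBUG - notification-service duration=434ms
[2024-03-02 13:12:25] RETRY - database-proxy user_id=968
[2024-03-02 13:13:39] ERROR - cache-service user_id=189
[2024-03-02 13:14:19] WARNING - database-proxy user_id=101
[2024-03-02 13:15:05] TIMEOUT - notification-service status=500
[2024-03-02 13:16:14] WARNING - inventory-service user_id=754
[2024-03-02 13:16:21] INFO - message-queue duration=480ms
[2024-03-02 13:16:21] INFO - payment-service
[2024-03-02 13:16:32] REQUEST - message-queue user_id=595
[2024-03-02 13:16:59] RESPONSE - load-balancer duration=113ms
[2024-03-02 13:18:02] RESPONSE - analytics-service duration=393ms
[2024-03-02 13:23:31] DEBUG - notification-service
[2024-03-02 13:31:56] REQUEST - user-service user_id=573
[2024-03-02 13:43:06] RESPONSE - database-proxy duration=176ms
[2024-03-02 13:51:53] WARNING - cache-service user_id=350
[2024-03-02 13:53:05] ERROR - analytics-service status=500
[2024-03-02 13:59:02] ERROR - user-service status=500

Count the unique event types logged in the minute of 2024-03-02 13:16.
4

To count unique event types:

1. Filter events in the minute starting at 2024-03-02 13:16
2. Extract event types from matching entries
3. Count unique types: 4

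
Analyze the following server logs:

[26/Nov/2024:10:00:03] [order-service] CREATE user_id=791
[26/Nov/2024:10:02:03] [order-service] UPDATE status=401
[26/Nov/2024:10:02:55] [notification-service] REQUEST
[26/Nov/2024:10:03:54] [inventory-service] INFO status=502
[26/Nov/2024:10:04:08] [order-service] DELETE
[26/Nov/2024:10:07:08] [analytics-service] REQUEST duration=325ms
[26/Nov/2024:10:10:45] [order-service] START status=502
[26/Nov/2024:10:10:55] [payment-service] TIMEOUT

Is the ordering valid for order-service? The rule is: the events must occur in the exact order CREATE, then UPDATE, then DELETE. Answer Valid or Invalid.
Valid

To validate ordering:

1. Required order: CREATE → UPDATE → DELETE
2. Rule: the events must occur in the exact order CREATE, then UPDATE, then DELETE
3. Check actual order of events for order-service
4. Result: Valid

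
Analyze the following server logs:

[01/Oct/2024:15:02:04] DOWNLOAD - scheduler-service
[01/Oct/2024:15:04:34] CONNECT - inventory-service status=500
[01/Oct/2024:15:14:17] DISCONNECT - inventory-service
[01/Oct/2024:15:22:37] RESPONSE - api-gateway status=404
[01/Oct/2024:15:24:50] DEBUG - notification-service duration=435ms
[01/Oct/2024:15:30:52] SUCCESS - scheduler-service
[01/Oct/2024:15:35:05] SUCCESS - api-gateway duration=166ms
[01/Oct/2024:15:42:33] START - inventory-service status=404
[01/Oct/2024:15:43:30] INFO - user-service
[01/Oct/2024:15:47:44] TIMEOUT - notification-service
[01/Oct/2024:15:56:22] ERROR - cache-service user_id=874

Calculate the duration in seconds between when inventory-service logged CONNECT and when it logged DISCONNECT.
583

To find the time between events:

1. Locate the first CONNECT event for inventory-service: 01/Oct/2024:15:04:34
2. Locate the first DISCONNECT event for inventory-service: 01/Oct/2024:15:14:17
3. Calculate the difference: 01/Oct/2024:15:14:17 - 01/Oct/2024:15:04:34 = 583 seconds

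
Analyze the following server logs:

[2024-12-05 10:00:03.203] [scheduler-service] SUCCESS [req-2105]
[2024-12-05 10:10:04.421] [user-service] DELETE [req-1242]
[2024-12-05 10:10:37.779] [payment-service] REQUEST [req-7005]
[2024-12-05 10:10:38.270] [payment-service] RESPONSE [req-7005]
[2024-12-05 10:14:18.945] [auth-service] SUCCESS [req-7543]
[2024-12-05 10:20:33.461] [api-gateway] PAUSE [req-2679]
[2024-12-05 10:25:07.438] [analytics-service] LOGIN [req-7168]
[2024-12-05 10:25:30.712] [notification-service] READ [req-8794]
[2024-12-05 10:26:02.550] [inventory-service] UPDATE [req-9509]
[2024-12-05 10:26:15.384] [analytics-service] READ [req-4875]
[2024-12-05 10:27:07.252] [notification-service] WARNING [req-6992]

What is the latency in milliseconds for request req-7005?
491

To calculate latency:

1. Find REQUEST with id req-7005: 2024-12-05 10:10:37.779
2. Find RESPONSE with id req-7005: 2024-12-05 10:10:38.270
3. Latency: 2024-12-05 10:10:38.270 - 2024-12-05 10:10:37.779 = 491ms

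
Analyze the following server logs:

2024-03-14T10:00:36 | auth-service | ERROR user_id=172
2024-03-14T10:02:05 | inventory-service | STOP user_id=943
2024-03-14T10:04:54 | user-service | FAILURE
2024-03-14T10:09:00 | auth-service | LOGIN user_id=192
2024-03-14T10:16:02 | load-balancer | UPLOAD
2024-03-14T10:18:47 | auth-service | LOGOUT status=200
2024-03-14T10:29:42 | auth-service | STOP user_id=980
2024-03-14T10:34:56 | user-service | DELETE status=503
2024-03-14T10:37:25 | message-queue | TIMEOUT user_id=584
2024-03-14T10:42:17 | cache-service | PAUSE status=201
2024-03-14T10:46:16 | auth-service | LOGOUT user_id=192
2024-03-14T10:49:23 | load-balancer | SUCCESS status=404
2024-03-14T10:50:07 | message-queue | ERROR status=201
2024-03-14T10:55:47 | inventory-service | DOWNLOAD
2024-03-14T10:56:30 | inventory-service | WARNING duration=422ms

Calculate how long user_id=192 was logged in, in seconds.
2236

To calculate session duration:

1. Find LOGIN event for user_id=192: 2024-03-14T10:09:00
2. Find LOGOUT event for user_id=192: 2024-03-14T10:46:16
3. Session duration: 2024-03-14T10:46:16 - 2024-03-14T10:09:00 = 2236 seconds (37 minutes)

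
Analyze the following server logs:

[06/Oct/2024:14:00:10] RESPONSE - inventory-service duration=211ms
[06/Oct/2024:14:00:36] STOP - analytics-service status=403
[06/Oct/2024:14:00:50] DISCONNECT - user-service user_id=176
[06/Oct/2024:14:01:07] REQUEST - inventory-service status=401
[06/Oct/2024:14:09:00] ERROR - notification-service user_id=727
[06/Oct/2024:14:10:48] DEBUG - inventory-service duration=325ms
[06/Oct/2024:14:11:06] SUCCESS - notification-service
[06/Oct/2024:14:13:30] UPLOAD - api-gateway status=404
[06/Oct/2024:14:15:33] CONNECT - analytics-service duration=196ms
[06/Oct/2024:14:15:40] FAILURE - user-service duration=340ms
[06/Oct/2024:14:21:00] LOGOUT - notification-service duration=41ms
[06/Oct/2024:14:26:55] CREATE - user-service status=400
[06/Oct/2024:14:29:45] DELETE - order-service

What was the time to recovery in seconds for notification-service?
126

To calculate recovery time:

1. Find ERROR event for notification-service: 06/Oct/2024:14:09:00
2. Find next SUCCESS event for notification-service: 06/Oct/2024:14:11:06
3. Recovery time: 06/Oct/2024:14:11:06 - 06/Oct/2024:14:09:00 = 126 seconds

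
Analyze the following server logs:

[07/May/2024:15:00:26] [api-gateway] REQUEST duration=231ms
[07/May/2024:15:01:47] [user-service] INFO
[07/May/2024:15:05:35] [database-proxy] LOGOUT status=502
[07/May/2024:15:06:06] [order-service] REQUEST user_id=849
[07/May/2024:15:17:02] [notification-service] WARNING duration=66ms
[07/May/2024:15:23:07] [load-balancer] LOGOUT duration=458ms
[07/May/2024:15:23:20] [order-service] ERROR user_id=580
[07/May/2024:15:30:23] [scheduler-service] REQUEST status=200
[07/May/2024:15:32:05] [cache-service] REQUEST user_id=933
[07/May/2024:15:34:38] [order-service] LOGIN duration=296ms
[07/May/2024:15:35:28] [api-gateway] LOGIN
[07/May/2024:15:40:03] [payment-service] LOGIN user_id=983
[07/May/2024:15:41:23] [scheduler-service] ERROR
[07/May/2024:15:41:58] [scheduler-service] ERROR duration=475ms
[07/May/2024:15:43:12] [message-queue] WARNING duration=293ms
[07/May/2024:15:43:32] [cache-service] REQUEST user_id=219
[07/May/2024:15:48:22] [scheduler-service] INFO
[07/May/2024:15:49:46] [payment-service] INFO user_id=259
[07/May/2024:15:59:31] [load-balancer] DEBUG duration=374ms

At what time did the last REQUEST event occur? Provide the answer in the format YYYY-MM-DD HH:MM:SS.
2024-05-07 15:43:32

To find the last event:

1. Filter for all REQUEST events
2. Sort by timestamp
3. Select the last one
4. Timestamp: 2024-05-07 15:43:32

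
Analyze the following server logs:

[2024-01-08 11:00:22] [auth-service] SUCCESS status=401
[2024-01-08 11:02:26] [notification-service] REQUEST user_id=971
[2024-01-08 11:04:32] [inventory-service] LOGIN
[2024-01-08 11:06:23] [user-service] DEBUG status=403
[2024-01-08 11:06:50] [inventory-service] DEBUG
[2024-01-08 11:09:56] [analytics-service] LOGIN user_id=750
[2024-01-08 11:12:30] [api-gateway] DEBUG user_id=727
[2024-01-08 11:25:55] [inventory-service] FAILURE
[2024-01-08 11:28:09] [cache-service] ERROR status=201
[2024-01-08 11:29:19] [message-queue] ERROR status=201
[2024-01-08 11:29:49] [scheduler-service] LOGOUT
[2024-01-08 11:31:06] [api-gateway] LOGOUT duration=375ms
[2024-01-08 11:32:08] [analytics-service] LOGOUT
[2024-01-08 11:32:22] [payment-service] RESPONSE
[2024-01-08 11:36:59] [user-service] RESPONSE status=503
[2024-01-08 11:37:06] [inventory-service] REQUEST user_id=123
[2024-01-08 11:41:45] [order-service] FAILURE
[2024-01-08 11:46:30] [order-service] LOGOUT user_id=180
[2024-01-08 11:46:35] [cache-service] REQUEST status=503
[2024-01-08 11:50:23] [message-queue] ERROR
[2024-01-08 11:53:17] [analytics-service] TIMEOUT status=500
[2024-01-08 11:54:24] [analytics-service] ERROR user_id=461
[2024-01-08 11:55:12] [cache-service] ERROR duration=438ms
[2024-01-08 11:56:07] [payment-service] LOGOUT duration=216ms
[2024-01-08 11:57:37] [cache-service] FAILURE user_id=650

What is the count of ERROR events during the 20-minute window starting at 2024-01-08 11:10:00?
2

To count events in the time window:

1. Window boundaries: 2024-01-08 11:10:00 to 2024-01-08 11:30:00
2. Filter for ERROR events within this window
3. Count matching events: 2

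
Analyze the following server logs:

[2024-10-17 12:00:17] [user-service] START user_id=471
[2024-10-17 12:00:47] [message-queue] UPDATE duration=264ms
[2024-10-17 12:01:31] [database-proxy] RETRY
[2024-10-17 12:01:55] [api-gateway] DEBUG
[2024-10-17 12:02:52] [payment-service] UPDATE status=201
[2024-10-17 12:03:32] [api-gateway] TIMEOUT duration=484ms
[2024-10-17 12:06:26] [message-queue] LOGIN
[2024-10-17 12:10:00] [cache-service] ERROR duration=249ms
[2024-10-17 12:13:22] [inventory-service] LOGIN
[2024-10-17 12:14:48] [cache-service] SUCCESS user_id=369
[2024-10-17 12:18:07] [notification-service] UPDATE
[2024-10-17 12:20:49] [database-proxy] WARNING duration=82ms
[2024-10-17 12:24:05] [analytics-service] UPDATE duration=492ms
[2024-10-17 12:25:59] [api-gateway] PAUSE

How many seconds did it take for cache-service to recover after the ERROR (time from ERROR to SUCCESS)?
288

To calculate recovery time:

1. Find ERROR event for cache-service: 2024-10-17 12:10:00
2. Find next SUCCESS event for cache-service: 2024-10-17 12:14:48
3. Recovery time: 2024-10-17 12:14:48 - 2024-10-17 12:10:00 = 288 seconds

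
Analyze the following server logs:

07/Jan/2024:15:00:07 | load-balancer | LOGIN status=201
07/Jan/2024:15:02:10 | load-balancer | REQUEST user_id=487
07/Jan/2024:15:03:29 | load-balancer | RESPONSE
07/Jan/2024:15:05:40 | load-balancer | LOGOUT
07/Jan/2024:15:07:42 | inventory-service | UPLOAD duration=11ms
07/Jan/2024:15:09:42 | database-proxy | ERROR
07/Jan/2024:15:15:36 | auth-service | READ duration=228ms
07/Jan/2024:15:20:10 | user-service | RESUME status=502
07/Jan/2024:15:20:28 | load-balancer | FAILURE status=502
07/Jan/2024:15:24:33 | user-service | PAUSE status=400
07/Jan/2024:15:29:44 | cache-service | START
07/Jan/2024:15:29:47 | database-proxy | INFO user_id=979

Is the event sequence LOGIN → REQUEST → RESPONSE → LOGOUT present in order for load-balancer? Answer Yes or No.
Yes

To verify sequence order:

1. Find all events in sequence LOGIN → REQUEST → RESPONSE → LOGOUT for load-balancer
2. Extract their timestamps
3. Check if timestamps are in ascending order
4. Result: Yes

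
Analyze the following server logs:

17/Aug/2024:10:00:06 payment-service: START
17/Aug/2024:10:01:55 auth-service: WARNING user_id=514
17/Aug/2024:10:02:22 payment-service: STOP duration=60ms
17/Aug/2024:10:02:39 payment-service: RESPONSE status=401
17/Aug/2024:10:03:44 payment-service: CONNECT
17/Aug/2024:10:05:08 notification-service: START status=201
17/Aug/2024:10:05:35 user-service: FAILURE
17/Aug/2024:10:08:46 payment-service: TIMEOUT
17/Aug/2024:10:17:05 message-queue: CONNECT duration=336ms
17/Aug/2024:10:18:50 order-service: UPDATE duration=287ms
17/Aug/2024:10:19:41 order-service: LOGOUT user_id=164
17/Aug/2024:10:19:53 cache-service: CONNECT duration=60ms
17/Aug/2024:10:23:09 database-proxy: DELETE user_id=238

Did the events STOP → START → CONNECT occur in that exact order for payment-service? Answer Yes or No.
No

To verify sequence order:

1. Find all events in sequence STOP → START → CONNECT for payment-service
2. Extract their timestamps
3. Check if timestamps are in ascending order
4. Result: No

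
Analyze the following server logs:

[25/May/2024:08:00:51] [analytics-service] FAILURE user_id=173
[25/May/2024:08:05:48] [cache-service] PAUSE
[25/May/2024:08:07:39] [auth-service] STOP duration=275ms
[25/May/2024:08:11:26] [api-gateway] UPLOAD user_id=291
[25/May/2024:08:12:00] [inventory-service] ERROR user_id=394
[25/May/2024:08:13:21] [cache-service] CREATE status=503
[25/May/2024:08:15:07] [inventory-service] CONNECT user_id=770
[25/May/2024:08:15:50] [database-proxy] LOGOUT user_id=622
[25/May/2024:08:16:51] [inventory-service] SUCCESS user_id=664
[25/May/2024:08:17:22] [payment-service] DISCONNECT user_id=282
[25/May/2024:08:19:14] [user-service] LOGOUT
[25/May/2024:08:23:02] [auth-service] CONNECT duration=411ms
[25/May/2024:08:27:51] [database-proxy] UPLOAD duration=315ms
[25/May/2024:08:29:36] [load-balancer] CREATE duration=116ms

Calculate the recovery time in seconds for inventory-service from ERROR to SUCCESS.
291

To calculate recovery time:

1. Find ERROR event for inventory-service: 25/May/2024:08:12:00
2. Find next SUCCESS event for inventory-service: 25/May/2024:08:16:51
3. Recovery time: 25/May/2024:08:16:51 - 25/May/2024:08:12:00 = 291 seconds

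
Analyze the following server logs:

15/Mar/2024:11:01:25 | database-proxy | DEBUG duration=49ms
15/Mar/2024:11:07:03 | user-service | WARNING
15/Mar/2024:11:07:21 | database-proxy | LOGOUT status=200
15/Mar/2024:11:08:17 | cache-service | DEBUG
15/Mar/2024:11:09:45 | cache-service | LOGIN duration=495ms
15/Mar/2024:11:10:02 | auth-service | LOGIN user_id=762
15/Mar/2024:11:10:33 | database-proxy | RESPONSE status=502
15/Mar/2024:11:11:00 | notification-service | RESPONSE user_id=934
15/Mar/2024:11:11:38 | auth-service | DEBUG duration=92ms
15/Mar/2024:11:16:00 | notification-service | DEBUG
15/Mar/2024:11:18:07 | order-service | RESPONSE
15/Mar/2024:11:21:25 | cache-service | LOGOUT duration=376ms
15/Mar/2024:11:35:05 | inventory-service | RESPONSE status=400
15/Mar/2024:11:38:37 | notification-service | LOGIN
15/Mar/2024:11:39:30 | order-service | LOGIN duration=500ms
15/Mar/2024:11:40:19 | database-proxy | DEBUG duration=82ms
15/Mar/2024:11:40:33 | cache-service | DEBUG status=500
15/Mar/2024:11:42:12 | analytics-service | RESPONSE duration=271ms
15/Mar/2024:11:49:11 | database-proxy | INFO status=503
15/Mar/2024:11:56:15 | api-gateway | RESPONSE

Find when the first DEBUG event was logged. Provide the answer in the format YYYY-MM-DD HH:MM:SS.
2024-03-15 11:01:25

To find the first event:

1. Filter for all DEBUG events
2. Sort by timestamp
3. Select the first one
4. Timestamp: 2024-03-15 11:01:25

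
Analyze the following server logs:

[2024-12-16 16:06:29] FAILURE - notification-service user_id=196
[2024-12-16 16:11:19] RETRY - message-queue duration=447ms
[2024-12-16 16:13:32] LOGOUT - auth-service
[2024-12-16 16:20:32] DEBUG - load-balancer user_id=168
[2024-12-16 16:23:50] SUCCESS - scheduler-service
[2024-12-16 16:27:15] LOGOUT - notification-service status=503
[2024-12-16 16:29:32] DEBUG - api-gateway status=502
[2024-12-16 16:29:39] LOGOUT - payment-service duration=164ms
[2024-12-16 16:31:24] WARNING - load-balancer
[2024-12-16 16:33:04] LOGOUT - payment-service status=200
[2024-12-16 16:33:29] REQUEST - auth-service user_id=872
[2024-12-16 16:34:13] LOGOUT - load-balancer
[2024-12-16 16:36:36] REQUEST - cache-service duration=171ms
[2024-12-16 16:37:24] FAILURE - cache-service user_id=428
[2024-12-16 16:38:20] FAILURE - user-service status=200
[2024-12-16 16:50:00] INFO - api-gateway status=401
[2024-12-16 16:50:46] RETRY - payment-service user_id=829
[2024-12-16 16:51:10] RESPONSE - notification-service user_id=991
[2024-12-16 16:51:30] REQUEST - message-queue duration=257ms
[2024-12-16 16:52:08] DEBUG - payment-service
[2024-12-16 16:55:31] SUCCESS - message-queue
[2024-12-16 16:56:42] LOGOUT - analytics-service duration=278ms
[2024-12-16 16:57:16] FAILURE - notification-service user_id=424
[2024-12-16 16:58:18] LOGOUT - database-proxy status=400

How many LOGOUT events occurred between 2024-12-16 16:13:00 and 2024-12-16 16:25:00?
1

To count events in the time window:

1. Window boundaries: 2024-12-16 16:13:00 to 2024-12-16 16:25:00
2. Filter for LOGOUT events within this window
3. Count matching events: 1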